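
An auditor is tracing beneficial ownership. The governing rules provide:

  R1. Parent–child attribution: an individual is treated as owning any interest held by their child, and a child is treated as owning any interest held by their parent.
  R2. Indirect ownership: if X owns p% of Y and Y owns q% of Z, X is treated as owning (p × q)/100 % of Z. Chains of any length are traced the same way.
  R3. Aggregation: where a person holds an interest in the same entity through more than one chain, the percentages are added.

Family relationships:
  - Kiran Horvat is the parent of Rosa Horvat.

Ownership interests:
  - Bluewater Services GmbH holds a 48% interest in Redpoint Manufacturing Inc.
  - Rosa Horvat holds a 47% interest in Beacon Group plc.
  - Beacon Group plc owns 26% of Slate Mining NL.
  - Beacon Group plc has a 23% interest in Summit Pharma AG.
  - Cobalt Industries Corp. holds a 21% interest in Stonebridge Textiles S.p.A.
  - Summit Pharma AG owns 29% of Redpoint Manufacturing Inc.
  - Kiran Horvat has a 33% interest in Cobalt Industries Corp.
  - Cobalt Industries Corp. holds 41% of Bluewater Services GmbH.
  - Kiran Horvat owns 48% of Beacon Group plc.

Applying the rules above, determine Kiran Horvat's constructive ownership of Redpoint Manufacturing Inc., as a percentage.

By parent–child attribution (R1), Kiran Horvat is treated as also owning Rosa Horvat's interest in Beacon Group plc, giving 48% + 47% = 95%.
Chain via Beacon Group plc → Summit Pharma AG (R2): 95% × 23% × 29% = 6.3365% of Redpoint Manufacturing Inc.
Chain via Cobalt Industries Corp. → Bluewater Services GmbH (R2): 33% × 41% × 48% = 6.4944% of Redpoint Manufacturing Inc.
Aggregating (R3): 6.3365% + 6.4944% = 12.8309%.

12.8309%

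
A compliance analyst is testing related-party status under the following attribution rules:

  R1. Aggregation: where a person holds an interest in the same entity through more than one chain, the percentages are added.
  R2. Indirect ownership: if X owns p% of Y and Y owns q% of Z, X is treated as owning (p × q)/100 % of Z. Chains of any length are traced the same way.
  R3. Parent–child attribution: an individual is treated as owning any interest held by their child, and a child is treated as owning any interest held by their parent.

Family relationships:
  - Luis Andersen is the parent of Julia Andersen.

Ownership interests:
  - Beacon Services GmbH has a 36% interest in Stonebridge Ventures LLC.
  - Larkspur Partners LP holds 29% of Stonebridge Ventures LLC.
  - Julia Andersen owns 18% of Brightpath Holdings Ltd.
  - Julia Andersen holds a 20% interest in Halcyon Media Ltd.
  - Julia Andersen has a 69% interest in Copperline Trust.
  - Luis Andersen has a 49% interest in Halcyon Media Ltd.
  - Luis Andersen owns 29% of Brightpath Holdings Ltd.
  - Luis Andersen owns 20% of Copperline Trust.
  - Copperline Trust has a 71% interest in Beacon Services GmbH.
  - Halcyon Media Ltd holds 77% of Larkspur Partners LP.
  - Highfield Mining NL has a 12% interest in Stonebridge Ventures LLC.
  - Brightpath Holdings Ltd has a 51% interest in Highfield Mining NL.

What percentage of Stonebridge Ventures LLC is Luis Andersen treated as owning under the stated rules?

41.0325%

By parent–child attribution (R3), Luis Andersen is treated as also owning Julia Andersen's interest in Halcyon Media Ltd, giving 49% + 20% = 69%.
By parent–child attribution (R3), Luis Andersen is treated as also owning Julia Andersen's interest in Copperline Trust, giving 20% + 69% = 89%.
By parent–child attribution (R3), Luis Andersen is treated as also owning Julia Andersen's interest in Brightpath Holdings Ltd, giving 29% + 18% = 47%.
Chain via Halcyon Media Ltd → Larkspur Partners LP (R2): 69% × 77% × 29% = 15.4077% of Stonebridge Ventures LLC.
Chain via Copperline Trust → Beacon Services GmbH (R2): 89% × 71% × 36% = 22.7484% of Stonebridge Ventures LLC.
Chain via Brightpath Holdings Ltd → Highfield Mining NL (R2): 47% × 51% × 12% = 2.8764% of Stonebridge Ventures LLC.
Aggregating (R1): 15.4077% + 22.7484% + 2.8764% = 41.0325%.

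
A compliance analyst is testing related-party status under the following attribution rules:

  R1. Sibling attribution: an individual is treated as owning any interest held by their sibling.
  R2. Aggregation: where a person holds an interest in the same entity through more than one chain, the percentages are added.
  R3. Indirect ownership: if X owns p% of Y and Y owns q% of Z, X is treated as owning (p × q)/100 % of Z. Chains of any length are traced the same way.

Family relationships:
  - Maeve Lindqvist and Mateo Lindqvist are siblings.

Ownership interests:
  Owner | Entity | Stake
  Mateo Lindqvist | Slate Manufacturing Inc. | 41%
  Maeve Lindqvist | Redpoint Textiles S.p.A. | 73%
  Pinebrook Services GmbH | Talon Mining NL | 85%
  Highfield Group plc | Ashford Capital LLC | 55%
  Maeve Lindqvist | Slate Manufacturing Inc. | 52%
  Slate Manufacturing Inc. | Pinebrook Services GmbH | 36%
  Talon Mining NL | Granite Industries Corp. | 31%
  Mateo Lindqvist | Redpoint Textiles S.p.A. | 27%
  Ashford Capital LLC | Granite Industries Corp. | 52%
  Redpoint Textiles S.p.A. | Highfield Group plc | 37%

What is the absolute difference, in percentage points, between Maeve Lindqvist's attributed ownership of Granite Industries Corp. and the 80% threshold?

60.59602

By sibling attribution (R1), Maeve Lindqvist is treated as also owning Mateo Lindqvist's interest in Slate Manufacturing Inc, giving 52% + 41% = 93%.
By sibling attribution (R1), Maeve Lindqvist is treated as also owning Mateo Lindqvist's interest in Redpoint Textiles S.p.A, giving 73% + 27% = 100%.
Chain via Slate Manufacturing Inc. → Pinebrook Services GmbH → Talon Mining NL (R3): 93% × 36% × 85% × 31% = 8.82198% of Granite Industries Corp.
Chain via Redpoint Textiles S.p.A. → Highfield Group plc → Ashford Capital LLC (R3): 100% × 37% × 55% × 52% = 10.582% of Granite Industries Corp.
Aggregating (R2): 8.82198% + 10.582% = 19.40398%.
19.40398% falls short of the 80% threshold by 60.59602 percentage points.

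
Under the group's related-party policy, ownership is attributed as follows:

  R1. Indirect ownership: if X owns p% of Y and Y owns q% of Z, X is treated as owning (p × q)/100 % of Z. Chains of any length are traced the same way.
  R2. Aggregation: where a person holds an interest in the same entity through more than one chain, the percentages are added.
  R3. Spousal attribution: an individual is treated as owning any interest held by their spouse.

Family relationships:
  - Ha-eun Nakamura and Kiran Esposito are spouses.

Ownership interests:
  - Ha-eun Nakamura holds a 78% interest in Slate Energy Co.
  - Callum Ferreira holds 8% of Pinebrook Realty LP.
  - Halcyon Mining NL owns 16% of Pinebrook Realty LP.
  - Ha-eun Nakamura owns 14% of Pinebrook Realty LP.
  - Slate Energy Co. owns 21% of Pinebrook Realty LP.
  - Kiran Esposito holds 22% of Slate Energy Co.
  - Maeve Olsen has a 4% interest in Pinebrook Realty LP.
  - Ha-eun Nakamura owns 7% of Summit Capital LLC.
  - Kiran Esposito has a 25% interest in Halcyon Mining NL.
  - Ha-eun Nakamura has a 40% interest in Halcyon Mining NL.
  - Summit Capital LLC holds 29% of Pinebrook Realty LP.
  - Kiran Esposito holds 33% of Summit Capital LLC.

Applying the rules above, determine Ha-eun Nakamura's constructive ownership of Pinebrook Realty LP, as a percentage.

By spousal attribution (R3), Ha-eun Nakamura is treated as also owning Kiran Esposito's interest in Halcyon Mining NL, giving 40% + 25% = 65%.
By spousal attribution (R3), Ha-eun Nakamura is treated as also owning Kiran Esposito's interest in Slate Energy Co, giving 78% + 22% = 100%.
By spousal attribution (R3), Ha-eun Nakamura is treated as also owning Kiran Esposito's interest in Summit Capital LLC, giving 7% + 33% = 40%.
Chain via Halcyon Mining NL (R1): 65% × 16% = 10.4% of Pinebrook Realty LP.
Chain via Slate Energy Co. (R1): 100% × 21% = 21% of Pinebrook Realty LP.
Chain via Summit Capital LLC (R1): 40% × 29% = 11.6% of Pinebrook Realty LP.
Direct interest in Pinebrook Realty LP: 14%.
Aggregating (R2): 10.4% + 21% + 11.6% + 14% = 57%.

57%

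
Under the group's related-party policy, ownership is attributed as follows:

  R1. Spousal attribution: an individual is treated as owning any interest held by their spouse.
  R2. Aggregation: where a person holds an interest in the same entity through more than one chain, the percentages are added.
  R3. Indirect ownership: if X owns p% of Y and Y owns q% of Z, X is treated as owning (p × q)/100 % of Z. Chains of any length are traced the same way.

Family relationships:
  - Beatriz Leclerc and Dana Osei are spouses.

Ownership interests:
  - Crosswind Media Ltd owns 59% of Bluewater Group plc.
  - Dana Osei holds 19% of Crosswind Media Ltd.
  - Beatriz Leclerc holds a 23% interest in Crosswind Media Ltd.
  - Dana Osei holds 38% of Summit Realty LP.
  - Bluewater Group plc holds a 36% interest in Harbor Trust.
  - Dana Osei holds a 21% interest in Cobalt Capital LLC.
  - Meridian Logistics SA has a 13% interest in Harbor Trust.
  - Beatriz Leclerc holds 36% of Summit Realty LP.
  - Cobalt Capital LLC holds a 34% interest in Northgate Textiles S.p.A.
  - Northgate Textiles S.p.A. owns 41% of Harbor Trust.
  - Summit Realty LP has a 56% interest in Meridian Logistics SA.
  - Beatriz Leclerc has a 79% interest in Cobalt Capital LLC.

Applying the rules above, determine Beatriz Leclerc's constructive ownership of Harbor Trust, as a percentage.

28.248%

By spousal attribution (R1), Beatriz Leclerc is treated as also owning Dana Osei's interest in Crosswind Media Ltd, giving 23% + 19% = 42%.
By spousal attribution (R1), Beatriz Leclerc is treated as also owning Dana Osei's interest in Summit Realty LP, giving 36% + 38% = 74%.
By spousal attribution (R1), Beatriz Leclerc is treated as also owning Dana Osei's interest in Cobalt Capital LLC, giving 79% + 21% = 100%.
Chain via Crosswind Media Ltd → Bluewater Group plc (R3): 42% × 59% × 36% = 8.9208% of Harbor Trust.
Chain via Summit Realty LP → Meridian Logistics SA (R3): 74% × 56% × 13% = 5.3872% of Harbor Trust.
Chain via Cobalt Capital LLC → Northgate Textiles S.p.A. (R3): 100% × 34% × 41% = 13.94% of Harbor Trust.
Aggregating (R2): 8.9208% + 5.3872% + 13.94% = 28.248%.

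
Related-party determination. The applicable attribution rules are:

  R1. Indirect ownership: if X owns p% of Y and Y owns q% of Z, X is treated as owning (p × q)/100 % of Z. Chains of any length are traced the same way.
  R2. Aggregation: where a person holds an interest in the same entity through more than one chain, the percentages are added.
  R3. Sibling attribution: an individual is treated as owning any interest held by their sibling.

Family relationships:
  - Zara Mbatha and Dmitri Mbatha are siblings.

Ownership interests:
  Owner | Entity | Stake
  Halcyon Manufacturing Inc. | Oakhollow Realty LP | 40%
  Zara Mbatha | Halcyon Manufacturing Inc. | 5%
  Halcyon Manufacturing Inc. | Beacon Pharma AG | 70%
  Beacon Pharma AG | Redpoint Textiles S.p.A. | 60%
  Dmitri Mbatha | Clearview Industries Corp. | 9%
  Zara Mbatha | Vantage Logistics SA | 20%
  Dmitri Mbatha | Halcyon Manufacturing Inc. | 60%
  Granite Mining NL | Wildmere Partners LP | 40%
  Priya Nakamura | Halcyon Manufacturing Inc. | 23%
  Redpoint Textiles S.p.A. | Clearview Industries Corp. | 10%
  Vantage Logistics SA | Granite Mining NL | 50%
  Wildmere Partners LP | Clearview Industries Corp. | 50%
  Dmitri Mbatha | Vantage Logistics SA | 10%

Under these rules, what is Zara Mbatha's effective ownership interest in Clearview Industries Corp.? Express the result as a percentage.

14.73%

By sibling attribution (R3), Zara Mbatha is treated as also owning Dmitri Mbatha's interest in Vantage Logistics SA, giving 20% + 10% = 30%.
By sibling attribution (R3), Zara Mbatha is treated as also owning Dmitri Mbatha's interest in Halcyon Manufacturing Inc, giving 5% + 60% = 65%.
By sibling attribution (R3), Zara Mbatha is treated as owning Dmitri Mbatha's 9% interest in Clearview Industries Corp.
Chain via Vantage Logistics SA → Granite Mining NL → Wildmere Partners LP (R1): 30% × 50% × 40% × 50% = 3% of Clearview Industries Corp.
Chain via Halcyon Manufacturing Inc. → Beacon Pharma AG → Redpoint Textiles S.p.A. (R1): 65% × 70% × 60% × 10% = 2.73% of Clearview Industries Corp.
Direct interest in Clearview Industries Corp: 9%.
Aggregating (R2): 3% + 2.73% + 9% = 14.73%.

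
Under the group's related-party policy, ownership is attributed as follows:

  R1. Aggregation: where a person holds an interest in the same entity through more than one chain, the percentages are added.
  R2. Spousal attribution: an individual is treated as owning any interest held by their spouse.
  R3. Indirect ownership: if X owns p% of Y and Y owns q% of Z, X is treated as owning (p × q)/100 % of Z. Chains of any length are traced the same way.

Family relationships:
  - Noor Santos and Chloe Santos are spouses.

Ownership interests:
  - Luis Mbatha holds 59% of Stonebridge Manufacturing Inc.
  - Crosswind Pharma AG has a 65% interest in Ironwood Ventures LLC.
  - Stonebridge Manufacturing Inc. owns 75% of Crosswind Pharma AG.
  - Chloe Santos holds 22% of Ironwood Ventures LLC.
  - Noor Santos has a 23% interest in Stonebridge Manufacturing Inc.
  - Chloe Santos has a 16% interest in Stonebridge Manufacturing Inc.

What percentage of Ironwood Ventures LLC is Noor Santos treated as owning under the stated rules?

41.0125%

By spousal attribution (R2), Noor Santos is treated as also owning Chloe Santos's interest in Stonebridge Manufacturing Inc, giving 23% + 16% = 39%.
By spousal attribution (R2), Noor Santos is treated as owning Chloe Santos's 22% interest in Ironwood Ventures LLC.
Chain via Stonebridge Manufacturing Inc. → Crosswind Pharma AG (R3): 39% × 75% × 65% = 19.0125% of Ironwood Ventures LLC.
Direct interest in Ironwood Ventures LLC: 22%.
Aggregating (R1): 19.0125% + 22% = 41.0125%.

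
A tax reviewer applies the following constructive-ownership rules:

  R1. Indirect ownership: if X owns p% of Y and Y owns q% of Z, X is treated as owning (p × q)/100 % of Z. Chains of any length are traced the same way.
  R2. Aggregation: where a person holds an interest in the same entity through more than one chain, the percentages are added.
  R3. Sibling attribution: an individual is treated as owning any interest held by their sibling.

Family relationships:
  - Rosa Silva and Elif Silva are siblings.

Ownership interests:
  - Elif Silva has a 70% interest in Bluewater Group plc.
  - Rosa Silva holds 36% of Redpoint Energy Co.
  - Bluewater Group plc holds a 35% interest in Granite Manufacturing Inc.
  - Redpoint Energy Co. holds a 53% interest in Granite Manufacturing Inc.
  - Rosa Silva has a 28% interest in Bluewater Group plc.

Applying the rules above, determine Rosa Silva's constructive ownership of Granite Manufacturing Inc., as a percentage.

By sibling attribution (R3), Rosa Silva is treated as also owning Elif Silva's interest in Bluewater Group plc, giving 28% + 70% = 98%.
Chain via Redpoint Energy Co. (R1): 36% × 53% = 19.08% of Granite Manufacturing Inc.
Chain via Bluewater Group plc (R1): 98% × 35% = 34.3% of Granite Manufacturing Inc.
Aggregating (R2): 19.08% + 34.3% = 53.38%.

53.38%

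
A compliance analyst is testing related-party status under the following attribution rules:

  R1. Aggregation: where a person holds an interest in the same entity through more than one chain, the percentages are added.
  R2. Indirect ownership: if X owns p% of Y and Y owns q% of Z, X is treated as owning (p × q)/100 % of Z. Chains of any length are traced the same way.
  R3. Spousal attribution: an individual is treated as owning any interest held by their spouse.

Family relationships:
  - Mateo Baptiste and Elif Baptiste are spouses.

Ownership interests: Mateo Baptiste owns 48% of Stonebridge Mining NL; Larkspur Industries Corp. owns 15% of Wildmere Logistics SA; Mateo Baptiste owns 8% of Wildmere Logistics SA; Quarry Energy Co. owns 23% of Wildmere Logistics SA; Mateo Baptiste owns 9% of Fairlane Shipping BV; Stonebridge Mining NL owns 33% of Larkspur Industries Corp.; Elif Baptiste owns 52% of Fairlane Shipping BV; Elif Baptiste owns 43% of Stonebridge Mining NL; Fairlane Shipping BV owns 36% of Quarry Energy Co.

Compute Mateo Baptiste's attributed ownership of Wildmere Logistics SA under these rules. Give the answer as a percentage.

17.5553%

By spousal attribution (R3), Mateo Baptiste is treated as also owning Elif Baptiste's interest in Stonebridge Mining NL, giving 48% + 43% = 91%.
By spousal attribution (R3), Mateo Baptiste is treated as also owning Elif Baptiste's interest in Fairlane Shipping BV, giving 9% + 52% = 61%.
Chain via Stonebridge Mining NL → Larkspur Industries Corp. (R2): 91% × 33% × 15% = 4.5045% of Wildmere Logistics SA.
Chain via Fairlane Shipping BV → Quarry Energy Co. (R2): 61% × 36% × 23% = 5.0508% of Wildmere Logistics SA.
Direct interest in Wildmere Logistics SA: 8%.
Aggregating (R1): 4.5045% + 5.0508% + 8% = 17.5553%.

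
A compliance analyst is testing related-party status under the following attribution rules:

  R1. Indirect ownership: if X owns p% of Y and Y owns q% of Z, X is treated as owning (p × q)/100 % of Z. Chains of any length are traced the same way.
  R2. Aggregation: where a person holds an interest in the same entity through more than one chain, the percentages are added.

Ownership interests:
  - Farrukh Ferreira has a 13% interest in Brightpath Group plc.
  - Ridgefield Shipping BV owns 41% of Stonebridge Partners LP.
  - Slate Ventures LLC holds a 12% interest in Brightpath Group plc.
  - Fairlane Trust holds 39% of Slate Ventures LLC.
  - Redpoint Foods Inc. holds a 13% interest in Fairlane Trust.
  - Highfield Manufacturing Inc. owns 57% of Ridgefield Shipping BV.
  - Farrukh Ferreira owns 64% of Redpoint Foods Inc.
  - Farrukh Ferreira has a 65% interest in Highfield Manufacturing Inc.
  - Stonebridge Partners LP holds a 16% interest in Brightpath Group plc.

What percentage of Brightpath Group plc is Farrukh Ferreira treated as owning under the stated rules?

15.819856%

Chain via Highfield Manufacturing Inc. → Ridgefield Shipping BV → Stonebridge Partners LP (R1): 65% × 57% × 41% × 16% = 2.43048% of Brightpath Group plc.
Chain via Redpoint Foods Inc. → Fairlane Trust → Slate Ventures LLC (R1): 64% × 13% × 39% × 12% = 0.389376% of Brightpath Group plc.
Direct interest in Brightpath Group plc: 13%.
Aggregating (R2): 2.43048% + 0.389376% + 13% = 15.819856%.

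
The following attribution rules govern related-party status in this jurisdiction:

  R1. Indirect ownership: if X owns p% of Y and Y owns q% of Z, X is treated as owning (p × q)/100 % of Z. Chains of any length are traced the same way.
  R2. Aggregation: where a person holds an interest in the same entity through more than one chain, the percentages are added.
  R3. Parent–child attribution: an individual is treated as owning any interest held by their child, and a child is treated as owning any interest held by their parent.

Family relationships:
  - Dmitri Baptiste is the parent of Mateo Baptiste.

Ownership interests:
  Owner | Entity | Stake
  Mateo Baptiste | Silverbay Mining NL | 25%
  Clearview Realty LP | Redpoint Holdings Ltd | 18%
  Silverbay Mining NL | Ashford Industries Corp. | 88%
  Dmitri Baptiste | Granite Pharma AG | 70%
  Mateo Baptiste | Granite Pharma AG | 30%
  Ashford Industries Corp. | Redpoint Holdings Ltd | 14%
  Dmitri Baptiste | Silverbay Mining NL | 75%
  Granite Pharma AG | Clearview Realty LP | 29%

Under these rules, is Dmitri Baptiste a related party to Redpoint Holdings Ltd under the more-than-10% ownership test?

Yes

By parent–child attribution (R3), Dmitri Baptiste is treated as also owning Mateo Baptiste's interest in Silverbay Mining NL, giving 75% + 25% = 100%.
By parent–child attribution (R3), Dmitri Baptiste is treated as also owning Mateo Baptiste's interest in Granite Pharma AG, giving 70% + 30% = 100%.
Chain via Silverbay Mining NL → Ashford Industries Corp. (R1): 100% × 88% × 14% = 12.32% of Redpoint Holdings Ltd.
Chain via Granite Pharma AG → Clearview Realty LP (R1): 100% × 29% × 18% = 5.22% of Redpoint Holdings Ltd.
Aggregating (R2): 12.32% + 5.22% = 17.54%.
17.54% exceeds the 10% threshold, so Dmitri is a related party to Redpoint Holdings Ltd.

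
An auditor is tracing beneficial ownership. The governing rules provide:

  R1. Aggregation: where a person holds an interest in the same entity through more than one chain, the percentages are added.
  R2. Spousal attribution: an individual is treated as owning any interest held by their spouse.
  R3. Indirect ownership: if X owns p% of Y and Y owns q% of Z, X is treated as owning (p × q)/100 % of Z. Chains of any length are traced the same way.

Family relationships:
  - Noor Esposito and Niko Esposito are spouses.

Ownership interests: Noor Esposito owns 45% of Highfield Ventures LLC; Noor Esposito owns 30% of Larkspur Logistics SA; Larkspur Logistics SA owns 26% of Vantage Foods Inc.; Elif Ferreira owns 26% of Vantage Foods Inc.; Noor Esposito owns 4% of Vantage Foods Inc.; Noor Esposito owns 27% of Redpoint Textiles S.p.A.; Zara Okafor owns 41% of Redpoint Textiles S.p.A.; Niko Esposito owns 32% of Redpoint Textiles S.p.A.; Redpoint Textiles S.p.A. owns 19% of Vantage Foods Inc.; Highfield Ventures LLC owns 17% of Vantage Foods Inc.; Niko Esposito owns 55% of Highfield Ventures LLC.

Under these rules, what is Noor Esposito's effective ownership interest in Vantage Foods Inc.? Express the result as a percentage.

40.01%

By spousal attribution (R2), Noor Esposito is treated as also owning Niko Esposito's interest in Highfield Ventures LLC, giving 45% + 55% = 100%.
By spousal attribution (R2), Noor Esposito is treated as also owning Niko Esposito's interest in Redpoint Textiles S.p.A, giving 27% + 32% = 59%.
Chain via Highfield Ventures LLC (R3): 100% × 17% = 17% of Vantage Foods Inc.
Chain via Redpoint Textiles S.p.A. (R3): 59% × 19% = 11.21% of Vantage Foods Inc.
Chain via Larkspur Logistics SA (R3): 30% × 26% = 7.8% of Vantage Foods Inc.
Direct interest in Vantage Foods Inc: 4%.
Aggregating (R1): 17% + 11.21% + 7.8% + 4% = 40.01%.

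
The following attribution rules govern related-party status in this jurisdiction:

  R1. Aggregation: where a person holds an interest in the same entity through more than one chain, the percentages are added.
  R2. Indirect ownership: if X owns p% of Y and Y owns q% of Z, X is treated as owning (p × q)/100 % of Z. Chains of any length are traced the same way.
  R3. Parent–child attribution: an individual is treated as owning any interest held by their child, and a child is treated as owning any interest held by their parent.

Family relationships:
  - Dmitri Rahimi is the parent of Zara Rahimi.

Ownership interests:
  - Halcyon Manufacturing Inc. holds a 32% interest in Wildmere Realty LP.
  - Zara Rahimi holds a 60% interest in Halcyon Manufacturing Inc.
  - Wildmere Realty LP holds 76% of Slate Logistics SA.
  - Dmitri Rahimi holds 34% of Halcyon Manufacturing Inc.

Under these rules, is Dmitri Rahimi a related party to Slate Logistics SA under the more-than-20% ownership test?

Yes

By parent–child attribution (R3), Dmitri Rahimi is treated as also owning Zara Rahimi's interest in Halcyon Manufacturing Inc, giving 34% + 60% = 94%.
Chain via Halcyon Manufacturing Inc. → Wildmere Realty LP (R2): 94% × 32% × 76% = 22.8608% of Slate Logistics SA.
22.8608% exceeds the 20% threshold, so Dmitri is a related party to Slate Logistics SA.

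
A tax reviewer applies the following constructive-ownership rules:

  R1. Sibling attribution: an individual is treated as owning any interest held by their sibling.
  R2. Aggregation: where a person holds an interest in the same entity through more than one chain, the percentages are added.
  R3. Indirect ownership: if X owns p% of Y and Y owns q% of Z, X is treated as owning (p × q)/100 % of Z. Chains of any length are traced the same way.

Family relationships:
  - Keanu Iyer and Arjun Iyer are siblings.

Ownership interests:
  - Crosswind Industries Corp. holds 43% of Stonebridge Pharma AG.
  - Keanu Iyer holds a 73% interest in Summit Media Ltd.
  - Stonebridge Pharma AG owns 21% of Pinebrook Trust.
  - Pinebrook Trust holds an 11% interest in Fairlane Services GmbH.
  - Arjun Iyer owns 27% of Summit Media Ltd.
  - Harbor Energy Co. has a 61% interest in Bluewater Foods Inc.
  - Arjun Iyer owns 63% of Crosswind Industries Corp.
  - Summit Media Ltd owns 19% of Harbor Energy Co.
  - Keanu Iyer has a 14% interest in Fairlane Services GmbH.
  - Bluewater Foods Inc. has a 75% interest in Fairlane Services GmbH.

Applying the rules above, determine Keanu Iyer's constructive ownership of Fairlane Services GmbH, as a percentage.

By sibling attribution (R1), Keanu Iyer is treated as also owning Arjun Iyer's interest in Summit Media Ltd, giving 73% + 27% = 100%.
By sibling attribution (R1), Keanu Iyer is treated as owning Arjun Iyer's 63% interest in Crosswind Industries Corp.
Chain via Summit Media Ltd → Harbor Energy Co. → Bluewater Foods Inc. (R3): 100% × 19% × 61% × 75% = 8.6925% of Fairlane Services GmbH.
Direct interest in Fairlane Services GmbH: 14%.
Chain via Crosswind Industries Corp. → Stonebridge Pharma AG → Pinebrook Trust (R3): 63% × 43% × 21% × 11% = 0.625779% of Fairlane Services GmbH.
Aggregating (R2): 8.6925% + 14% + 0.625779% = 23.318279%.

23.318279%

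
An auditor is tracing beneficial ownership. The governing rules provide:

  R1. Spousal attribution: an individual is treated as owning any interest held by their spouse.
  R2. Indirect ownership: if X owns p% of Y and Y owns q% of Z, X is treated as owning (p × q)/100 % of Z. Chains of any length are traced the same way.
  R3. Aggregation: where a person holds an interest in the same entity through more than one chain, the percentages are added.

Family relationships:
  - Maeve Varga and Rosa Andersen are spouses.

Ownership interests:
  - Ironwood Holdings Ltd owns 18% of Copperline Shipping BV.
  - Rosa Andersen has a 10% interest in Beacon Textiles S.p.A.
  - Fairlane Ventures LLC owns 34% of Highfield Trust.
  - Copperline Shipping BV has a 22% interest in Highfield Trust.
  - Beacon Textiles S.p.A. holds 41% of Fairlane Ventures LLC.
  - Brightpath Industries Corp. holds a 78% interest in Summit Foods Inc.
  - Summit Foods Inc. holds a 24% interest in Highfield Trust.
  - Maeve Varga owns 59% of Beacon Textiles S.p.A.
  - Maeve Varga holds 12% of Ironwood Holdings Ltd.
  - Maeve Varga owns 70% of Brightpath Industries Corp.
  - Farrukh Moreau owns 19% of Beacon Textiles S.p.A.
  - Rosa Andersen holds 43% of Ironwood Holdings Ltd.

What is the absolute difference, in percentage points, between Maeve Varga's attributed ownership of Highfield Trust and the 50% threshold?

By spousal attribution (R1), Maeve Varga is treated as also owning Rosa Andersen's interest in Ironwood Holdings Ltd, giving 12% + 43% = 55%.
By spousal attribution (R1), Maeve Varga is treated as also owning Rosa Andersen's interest in Beacon Textiles S.p.A, giving 59% + 10% = 69%.
Chain via Ironwood Holdings Ltd → Copperline Shipping BV (R2): 55% × 18% × 22% = 2.178% of Highfield Trust.
Chain via Beacon Textiles S.p.A. → Fairlane Ventures LLC (R2): 69% × 41% × 34% = 9.6186% of Highfield Trust.
Chain via Brightpath Industries Corp. → Summit Foods Inc. (R2): 70% × 78% × 24% = 13.104% of Highfield Trust.
Aggregating (R3): 2.178% + 9.6186% + 13.104% = 24.9006%.
24.9006% falls short of the 50% threshold by 25.0994 percentage points.

25.0994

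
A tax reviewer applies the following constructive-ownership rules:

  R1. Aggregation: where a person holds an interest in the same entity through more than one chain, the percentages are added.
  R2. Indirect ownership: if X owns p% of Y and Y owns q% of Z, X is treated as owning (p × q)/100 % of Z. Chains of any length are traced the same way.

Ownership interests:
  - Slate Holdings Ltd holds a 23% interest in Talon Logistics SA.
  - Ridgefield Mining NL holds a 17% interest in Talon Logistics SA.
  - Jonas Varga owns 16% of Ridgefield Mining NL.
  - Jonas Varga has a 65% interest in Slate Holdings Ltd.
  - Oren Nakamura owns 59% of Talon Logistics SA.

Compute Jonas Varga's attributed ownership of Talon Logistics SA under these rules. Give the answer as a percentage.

Chain via Ridgefield Mining NL (R2): 16% × 17% = 2.72% of Talon Logistics SA.
Chain via Slate Holdings Ltd (R2): 65% × 23% = 14.95% of Talon Logistics SA.
Aggregating (R1): 2.72% + 14.95% = 17.67%.

17.67%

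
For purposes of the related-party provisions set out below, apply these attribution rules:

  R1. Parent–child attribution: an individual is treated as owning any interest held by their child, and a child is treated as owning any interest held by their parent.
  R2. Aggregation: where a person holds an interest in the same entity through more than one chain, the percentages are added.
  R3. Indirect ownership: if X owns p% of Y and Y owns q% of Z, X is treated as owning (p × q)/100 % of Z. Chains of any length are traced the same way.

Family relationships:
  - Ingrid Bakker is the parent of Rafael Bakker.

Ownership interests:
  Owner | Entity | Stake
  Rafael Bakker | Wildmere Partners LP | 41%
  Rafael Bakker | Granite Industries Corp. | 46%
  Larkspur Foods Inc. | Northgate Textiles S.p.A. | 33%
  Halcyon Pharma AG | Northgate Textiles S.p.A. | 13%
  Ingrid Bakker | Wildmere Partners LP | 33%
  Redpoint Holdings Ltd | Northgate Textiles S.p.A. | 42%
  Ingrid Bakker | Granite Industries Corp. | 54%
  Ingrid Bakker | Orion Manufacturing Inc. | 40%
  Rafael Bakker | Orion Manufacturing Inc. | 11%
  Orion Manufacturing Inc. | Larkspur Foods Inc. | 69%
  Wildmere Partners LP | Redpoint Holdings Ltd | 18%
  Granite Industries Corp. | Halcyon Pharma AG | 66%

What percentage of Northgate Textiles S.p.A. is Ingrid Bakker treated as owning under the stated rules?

25.7871%

By parent–child attribution (R1), Ingrid Bakker is treated as also owning Rafael Bakker's interest in Wildmere Partners LP, giving 33% + 41% = 74%.
By parent–child attribution (R1), Ingrid Bakker is treated as also owning Rafael Bakker's interest in Orion Manufacturing Inc, giving 40% + 11% = 51%.
By parent–child attribution (R1), Ingrid Bakker is treated as also owning Rafael Bakker's interest in Granite Industries Corp, giving 54% + 46% = 100%.
Chain via Wildmere Partners LP → Redpoint Holdings Ltd (R3): 74% × 18% × 42% = 5.5944% of Northgate Textiles S.p.A.
Chain via Orion Manufacturing Inc. → Larkspur Foods Inc. (R3): 51% × 69% × 33% = 11.6127% of Northgate Textiles S.p.A.
Chain via Granite Industries Corp. → Halcyon Pharma AG (R3): 100% × 66% × 13% = 8.58% of Northgate Textiles S.p.A.
Aggregating (R2): 5.5944% + 11.6127% + 8.58% = 25.7871%.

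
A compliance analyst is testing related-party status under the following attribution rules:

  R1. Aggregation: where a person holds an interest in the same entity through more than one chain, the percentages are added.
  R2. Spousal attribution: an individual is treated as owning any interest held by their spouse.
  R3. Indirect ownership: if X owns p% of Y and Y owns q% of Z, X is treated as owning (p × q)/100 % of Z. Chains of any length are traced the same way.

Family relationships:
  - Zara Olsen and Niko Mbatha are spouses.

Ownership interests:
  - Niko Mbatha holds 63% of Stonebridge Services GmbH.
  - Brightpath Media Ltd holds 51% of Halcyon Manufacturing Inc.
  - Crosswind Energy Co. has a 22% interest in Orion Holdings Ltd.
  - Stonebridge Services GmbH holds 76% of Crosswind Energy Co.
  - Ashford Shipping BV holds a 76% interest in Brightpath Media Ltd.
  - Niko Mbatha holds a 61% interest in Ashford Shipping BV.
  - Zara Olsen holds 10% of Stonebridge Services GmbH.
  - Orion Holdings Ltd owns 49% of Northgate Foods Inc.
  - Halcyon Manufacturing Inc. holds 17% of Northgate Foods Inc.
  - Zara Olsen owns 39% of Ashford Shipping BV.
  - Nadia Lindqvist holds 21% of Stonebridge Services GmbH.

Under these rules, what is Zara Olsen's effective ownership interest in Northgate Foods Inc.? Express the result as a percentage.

By spousal attribution (R2), Zara Olsen is treated as also owning Niko Mbatha's interest in Stonebridge Services GmbH, giving 10% + 63% = 73%.
By spousal attribution (R2), Zara Olsen is treated as also owning Niko Mbatha's interest in Ashford Shipping BV, giving 39% + 61% = 100%.
Chain via Stonebridge Services GmbH → Crosswind Energy Co. → Orion Holdings Ltd (R3): 73% × 76% × 22% × 49% = 5.980744% of Northgate Foods Inc.
Chain via Ashford Shipping BV → Brightpath Media Ltd → Halcyon Manufacturing Inc. (R3): 100% × 76% × 51% × 17% = 6.5892% of Northgate Foods Inc.
Aggregating (R1): 5.980744% + 6.5892% = 12.569944%.

12.569944%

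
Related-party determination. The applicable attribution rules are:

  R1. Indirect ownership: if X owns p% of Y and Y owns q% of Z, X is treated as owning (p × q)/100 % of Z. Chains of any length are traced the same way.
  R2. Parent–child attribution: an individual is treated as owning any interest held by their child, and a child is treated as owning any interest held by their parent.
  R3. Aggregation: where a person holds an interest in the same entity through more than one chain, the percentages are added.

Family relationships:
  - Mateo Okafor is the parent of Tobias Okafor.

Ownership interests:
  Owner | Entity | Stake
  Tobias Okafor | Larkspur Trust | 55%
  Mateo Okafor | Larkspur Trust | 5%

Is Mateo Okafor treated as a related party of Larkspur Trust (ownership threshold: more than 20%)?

By parent–child attribution (R2), Mateo Okafor is treated as also owning Tobias Okafor's interest in Larkspur Trust, giving 5% + 55% = 60%.
Direct interest in Larkspur Trust: 60%.
60% exceeds the 20% threshold, so Mateo is a related party to Larkspur Trust.

Yes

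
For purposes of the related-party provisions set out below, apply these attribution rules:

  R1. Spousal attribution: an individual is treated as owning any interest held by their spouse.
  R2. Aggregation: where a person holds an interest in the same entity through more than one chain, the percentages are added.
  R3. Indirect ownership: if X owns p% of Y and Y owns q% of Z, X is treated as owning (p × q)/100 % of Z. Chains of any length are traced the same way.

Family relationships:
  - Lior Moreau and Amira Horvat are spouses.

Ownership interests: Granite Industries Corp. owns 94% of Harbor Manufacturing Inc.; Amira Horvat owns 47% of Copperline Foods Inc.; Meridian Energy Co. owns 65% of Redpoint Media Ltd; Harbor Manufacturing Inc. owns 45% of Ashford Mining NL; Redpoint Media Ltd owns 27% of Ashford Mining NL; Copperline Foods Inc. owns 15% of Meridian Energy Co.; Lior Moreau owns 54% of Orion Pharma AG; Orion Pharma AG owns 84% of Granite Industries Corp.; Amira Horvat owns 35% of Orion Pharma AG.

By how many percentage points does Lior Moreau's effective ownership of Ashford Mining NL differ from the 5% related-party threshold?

27.860755

By spousal attribution (R1), Lior Moreau is treated as also owning Amira Horvat's interest in Orion Pharma AG, giving 54% + 35% = 89%.
By spousal attribution (R1), Lior Moreau is treated as owning Amira Horvat's 47% interest in Copperline Foods Inc.
Chain via Orion Pharma AG → Granite Industries Corp. → Harbor Manufacturing Inc. (R3): 89% × 84% × 94% × 45% = 31.62348% of Ashford Mining NL.
Chain via Copperline Foods Inc. → Meridian Energy Co. → Redpoint Media Ltd (R3): 47% × 15% × 65% × 27% = 1.237275% of Ashford Mining NL.
Aggregating (R2): 31.62348% + 1.237275% = 32.860755%.
32.860755% exceeds the 5% threshold by 27.860755 percentage points.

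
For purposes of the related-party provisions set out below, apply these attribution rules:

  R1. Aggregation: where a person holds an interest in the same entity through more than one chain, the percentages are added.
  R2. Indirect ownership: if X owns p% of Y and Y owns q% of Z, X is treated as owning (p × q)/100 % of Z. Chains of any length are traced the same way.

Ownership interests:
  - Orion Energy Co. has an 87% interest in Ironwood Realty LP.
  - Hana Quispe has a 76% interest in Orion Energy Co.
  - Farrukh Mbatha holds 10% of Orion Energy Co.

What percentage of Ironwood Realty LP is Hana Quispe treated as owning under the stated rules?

Chain via Orion Energy Co. (R2): 76% × 87% = 66.12% of Ironwood Realty LP.

66.12%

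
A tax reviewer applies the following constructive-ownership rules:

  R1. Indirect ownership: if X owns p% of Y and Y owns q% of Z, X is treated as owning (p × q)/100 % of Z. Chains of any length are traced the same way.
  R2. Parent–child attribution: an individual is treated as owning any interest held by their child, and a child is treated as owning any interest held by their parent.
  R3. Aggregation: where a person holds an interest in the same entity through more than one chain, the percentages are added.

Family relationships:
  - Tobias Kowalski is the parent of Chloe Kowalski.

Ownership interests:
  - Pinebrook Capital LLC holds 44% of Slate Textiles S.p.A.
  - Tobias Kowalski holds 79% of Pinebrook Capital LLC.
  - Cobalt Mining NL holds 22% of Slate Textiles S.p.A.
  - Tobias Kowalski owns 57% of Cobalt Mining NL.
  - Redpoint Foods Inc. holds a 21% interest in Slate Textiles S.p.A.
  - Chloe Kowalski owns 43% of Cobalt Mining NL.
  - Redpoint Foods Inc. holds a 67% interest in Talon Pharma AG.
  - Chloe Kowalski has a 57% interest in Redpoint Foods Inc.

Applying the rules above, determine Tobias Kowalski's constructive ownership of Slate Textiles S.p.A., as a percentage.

68.73%

By parent–child attribution (R2), Tobias Kowalski is treated as also owning Chloe Kowalski's interest in Cobalt Mining NL, giving 57% + 43% = 100%.
By parent–child attribution (R2), Tobias Kowalski is treated as owning Chloe Kowalski's 57% interest in Redpoint Foods Inc.
Chain via Cobalt Mining NL (R1): 100% × 22% = 22% of Slate Textiles S.p.A.
Chain via Pinebrook Capital LLC (R1): 79% × 44% = 34.76% of Slate Textiles S.p.A.
Chain via Redpoint Foods Inc. (R1): 57% × 21% = 11.97% of Slate Textiles S.p.A.
Aggregating (R3): 22% + 34.76% + 11.97% = 68.73%.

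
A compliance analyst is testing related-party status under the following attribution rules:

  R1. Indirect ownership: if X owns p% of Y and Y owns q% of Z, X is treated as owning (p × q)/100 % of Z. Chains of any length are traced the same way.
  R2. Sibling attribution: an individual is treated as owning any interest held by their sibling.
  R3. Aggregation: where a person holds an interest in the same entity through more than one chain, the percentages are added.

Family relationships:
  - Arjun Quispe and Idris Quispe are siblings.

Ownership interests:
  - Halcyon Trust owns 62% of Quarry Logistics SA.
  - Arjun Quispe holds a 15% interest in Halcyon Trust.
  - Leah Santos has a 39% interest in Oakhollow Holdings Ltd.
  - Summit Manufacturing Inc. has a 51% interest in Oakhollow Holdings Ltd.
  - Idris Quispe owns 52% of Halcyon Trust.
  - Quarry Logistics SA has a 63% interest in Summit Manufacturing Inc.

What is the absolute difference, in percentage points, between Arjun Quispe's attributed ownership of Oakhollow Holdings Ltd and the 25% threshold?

11.653198

By sibling attribution (R2), Arjun Quispe is treated as also owning Idris Quispe's interest in Halcyon Trust, giving 15% + 52% = 67%.
Chain via Halcyon Trust → Quarry Logistics SA → Summit Manufacturing Inc. (R1): 67% × 62% × 63% × 51% = 13.346802% of Oakhollow Holdings Ltd.
13.346802% falls short of the 25% threshold by 11.653198 percentage points.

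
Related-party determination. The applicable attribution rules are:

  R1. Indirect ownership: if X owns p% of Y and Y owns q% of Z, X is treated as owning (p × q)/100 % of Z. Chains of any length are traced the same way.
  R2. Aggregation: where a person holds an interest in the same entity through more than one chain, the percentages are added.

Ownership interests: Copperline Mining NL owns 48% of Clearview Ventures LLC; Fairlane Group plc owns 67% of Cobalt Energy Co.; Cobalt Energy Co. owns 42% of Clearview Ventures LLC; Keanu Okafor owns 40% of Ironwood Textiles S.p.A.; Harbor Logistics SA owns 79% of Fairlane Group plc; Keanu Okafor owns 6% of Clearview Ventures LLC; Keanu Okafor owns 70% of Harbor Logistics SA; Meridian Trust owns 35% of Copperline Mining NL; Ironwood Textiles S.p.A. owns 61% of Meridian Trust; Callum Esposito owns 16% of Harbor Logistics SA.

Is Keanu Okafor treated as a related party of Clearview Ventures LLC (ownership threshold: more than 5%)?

Yes

Chain via Harbor Logistics SA → Fairlane Group plc → Cobalt Energy Co. (R1): 70% × 79% × 67% × 42% = 15.56142% of Clearview Ventures LLC.
Chain via Ironwood Textiles S.p.A. → Meridian Trust → Copperline Mining NL (R1): 40% × 61% × 35% × 48% = 4.0992% of Clearview Ventures LLC.
Direct interest in Clearview Ventures LLC: 6%.
Aggregating (R2): 15.56142% + 4.0992% + 6% = 25.66062%.
25.66062% exceeds the 5% threshold, so Keanu is a related party to Clearview Ventures LLC.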